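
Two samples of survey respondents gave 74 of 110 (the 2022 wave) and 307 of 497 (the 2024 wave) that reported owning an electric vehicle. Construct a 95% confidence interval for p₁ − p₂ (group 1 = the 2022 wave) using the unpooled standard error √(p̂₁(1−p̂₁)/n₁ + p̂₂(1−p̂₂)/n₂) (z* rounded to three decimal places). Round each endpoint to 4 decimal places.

p̂₁ = 0.67273, p̂₂ = 0.61771, so the observed difference is 0.05502.
SE = √(0.002001503 + 0.000475141) = √0.002476644 = 0.049766.
The 95% critical value is z* = 1.960. Margin = 1.960·0.049766 = 0.09754.
Interval: 0.05502 ± 0.09754 → (-0.0425, 0.1526).

(-0.0425, 0.1526)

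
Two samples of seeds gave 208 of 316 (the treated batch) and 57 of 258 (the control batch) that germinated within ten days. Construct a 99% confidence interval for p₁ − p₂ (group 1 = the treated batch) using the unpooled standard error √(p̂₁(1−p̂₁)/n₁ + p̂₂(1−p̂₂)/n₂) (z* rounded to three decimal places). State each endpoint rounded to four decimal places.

p̂₁ = 0.65823, p̂₂ = 0.22093, so the observed difference is 0.43730.
Unpooled SE = √(p̂₁(1−p̂₁)/n₁ + p̂₂(1−p̂₂)/n₂) = √(0.000711911 + 0.000667132) = 0.037135.
For 99% confidence, z* = 2.576. Margin = 2.576·0.037135 = 0.09566.
Interval: 0.43730 ± 0.09566 → (0.3416, 0.5330).

(0.3416, 0.5330)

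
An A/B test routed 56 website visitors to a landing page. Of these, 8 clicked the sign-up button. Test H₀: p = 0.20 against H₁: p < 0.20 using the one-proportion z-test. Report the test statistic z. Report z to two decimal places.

p̂ = 8/56 = 0.14286.
Null standard error: √(0.20·0.80/56) = √0.002857143 = 0.053452.
Test statistic: z = -0.05714/0.053452 = -1.07.

z = -1.07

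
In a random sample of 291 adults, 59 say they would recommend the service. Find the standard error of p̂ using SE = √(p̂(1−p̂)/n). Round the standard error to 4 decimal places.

SE = 0.0236

Sample proportion p̂ = 59/291 = 0.20275.
p̂(1−p̂) = 0.20275·0.79725 = 0.161642.
Dividing by n and taking the root: √0.000555471 = 0.0236.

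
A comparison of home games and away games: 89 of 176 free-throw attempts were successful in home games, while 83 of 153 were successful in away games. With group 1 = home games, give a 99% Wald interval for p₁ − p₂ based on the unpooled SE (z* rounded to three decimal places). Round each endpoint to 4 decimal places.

(-0.1789, 0.1053)

p̂₁ = 89/176 = 0.50568, p̂₂ = 83/153 = 0.54248; p̂₁ − p̂₂ = -0.03680.
Unpooled SE = √(p̂₁(1−p̂₁)/n₁ + p̂₂(1−p̂₂)/n₂) = √(0.001420271 + 0.001622190) = 0.055159.
The 99% critical value is z* = 2.576. Margin of error = 0.14209.
CI: -0.03680 ± 0.14209 = (-0.1789, 0.1053).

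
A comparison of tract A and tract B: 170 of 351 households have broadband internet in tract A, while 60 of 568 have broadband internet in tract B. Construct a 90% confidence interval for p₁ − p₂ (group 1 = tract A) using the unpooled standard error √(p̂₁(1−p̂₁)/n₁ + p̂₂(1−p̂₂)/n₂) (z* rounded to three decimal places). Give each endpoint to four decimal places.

(0.3300, 0.4274)

p̂₁ = 170/351 = 0.48433, p̂₂ = 60/568 = 0.10563; p̂₁ − p̂₂ = 0.37870.
SE = √(0.000711551 + 0.000166330) = √0.000877881 = 0.029629.
For 90% confidence, z* = 1.645. Margin of error = 0.04874.
So the interval runs from 0.3300 to 0.4274.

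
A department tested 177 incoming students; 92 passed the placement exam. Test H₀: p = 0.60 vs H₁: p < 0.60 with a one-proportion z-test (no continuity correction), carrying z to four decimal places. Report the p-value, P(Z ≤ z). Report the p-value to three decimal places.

The sample proportion is 92/177 = 0.51977.
SE₀ = √(0.60·0.40/177) = 0.036823.
z = (p̂ − p₀)/SE = (92/177 − 0.60)/0.036823 ≈ -2.1787.
p-value = P(Z ≤ z) with z = -2.1787 → 0.015.

p-value = 0.015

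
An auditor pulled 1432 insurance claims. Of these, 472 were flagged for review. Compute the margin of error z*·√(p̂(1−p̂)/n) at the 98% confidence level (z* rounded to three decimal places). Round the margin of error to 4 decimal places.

ME = 0.0289

p̂ = 472/1432 = 0.32961.
Standard error of p̂: √(0.220967/1432) = √0.000154306 = 0.012422.
The 98% critical value is z* = 2.326.
So ME = 0.0289.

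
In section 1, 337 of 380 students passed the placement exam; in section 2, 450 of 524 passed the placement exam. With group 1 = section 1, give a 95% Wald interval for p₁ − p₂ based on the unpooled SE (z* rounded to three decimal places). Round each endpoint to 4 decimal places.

p̂₁ = 337/380 = 0.88684, p̂₂ = 450/524 = 0.85878; p̂₁ − p̂₂ = 0.02806.
SE = √(0.000264087 + 0.000231446) = √0.000495533 = 0.022261.
The 95% critical value is z* = 1.960. Margin of error = 0.04363.
CI: 0.02806 ± 0.04363 = (-0.0156, 0.0717).

(-0.0156, 0.0717)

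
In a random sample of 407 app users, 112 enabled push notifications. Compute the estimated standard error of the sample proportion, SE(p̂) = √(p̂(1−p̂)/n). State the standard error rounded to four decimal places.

SE = 0.0221

Sample proportion p̂ = 112/407 = 0.27518.
p̂(1−p̂) = 0.27518·0.72482 = 0.199456.
Dividing by n and taking the root: √0.000490064 = 0.0221.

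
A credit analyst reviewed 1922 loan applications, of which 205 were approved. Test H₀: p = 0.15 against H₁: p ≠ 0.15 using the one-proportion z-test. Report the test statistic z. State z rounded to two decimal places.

z = -5.32

With x = 205 successes in n = 1922, p̂ = 0.10666.
SE₀ = √(0.15·0.85/1922) = 0.008145.
z = (p̂ − p₀)/SE = (0.10666 − 0.15)/0.008145 = -5.32.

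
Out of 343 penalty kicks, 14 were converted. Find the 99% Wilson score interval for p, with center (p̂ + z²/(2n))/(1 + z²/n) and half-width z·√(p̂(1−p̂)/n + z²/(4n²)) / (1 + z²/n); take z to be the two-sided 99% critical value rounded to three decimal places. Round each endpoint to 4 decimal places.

p̂ = 14/343 = 0.04082; z = 2.576, so z² = 6.635776.
1 + z²/n = 1.019346.
Adjusted center: (0.04082 + z²/(2n))/1.019346 = 0.04953.
Radicand: p̂(1−p̂)/n + z²/(4n²) = 0.000114141 + 0.000014101 = 0.000128242.
Half-width = z·√(radicand)/denom = 2.576·0.011324/1.019346 = 0.02862.
So the interval runs from 0.0209 to 0.0781.

(0.0209, 0.0781)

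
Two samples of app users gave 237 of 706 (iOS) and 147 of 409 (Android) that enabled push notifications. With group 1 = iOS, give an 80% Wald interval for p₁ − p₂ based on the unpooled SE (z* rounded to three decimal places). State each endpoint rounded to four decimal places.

(-0.0617, 0.0143)

p̂₁ = 0.33569, p̂₂ = 0.35941, so the observed difference is -0.02372.
Unpooled SE = √(p̂₁(1−p̂₁)/n₁ + p̂₂(1−p̂₂)/n₂) = √(0.000315869 + 0.000562923) = 0.029644.
The 80% critical value is z* = 1.282. Margin = 1.282·0.029644 = 0.03800.
Interval: -0.02372 ± 0.03800 → (-0.0617, 0.0143).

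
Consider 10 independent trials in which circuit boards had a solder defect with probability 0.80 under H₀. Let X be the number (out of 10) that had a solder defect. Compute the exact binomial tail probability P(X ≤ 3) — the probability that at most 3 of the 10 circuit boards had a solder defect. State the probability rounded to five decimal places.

P = 0.00086

X is binomial with n = 10 and p = 0.80.
P(X ≤ 3) = C(10,0)·0.80^0·0.20^10 + C(10,1)·0.80^1·0.20^9 + C(10,2)·0.80^2·0.20^8 + C(10,3)·0.80^3·0.20^7.
= 0.000000 + 0.000004 + 0.000074 + 0.000786 = 0.00086.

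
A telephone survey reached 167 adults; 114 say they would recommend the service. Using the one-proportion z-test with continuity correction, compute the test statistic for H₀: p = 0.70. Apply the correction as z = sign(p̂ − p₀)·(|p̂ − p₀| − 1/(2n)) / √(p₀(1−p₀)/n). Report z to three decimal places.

p̂ = 114/167 = 0.68263. p̂ − p₀ = -0.017365.
1/(2n) = 0.002994.
Corrected numerator: |-0.017365| − 0.002994 = 0.014371.
Under H₀, SE = √(p₀(1−p₀)/n) = √(0.70·0.30/167) = √0.001257485 = 0.035461.
z = −0.014371/0.035461 = -0.405.

z = -0.405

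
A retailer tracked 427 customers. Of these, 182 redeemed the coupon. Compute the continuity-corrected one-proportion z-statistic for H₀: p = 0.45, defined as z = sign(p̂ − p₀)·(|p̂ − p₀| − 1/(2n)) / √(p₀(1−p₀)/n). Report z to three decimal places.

The sample proportion is 182/427 = 0.42623. p̂ − p₀ = -0.023770.
1/(2n) = 0.001171.
Corrected numerator: |-0.023770| − 0.001171 = 0.022599.
SE₀ = √(0.45·0.55/427) = 0.024075.
z = −0.022599/0.024075 = -0.939.

z = -0.939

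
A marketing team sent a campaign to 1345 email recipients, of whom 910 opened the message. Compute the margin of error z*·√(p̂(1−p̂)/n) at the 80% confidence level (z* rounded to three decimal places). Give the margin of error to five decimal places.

Sample proportion p̂ = 910/1345 = 0.67658.
SE = √(p̂(1−p̂)/n) = √(0.218820/1345) = 0.012755.
For 80% confidence, z* = 1.282.
So ME = 0.01635.

ME = 0.01635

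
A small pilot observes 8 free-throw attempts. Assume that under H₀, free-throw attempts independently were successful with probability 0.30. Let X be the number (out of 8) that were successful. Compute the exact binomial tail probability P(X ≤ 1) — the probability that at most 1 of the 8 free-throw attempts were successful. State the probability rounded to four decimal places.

P = 0.2553

X ~ Binomial(n=8, p=0.30).
P(X ≤ 1) = C(8,0)·0.30^0·0.70^8 + C(8,1)·0.30^1·0.70^7.
= 0.057648 + 0.197650 = 0.2553.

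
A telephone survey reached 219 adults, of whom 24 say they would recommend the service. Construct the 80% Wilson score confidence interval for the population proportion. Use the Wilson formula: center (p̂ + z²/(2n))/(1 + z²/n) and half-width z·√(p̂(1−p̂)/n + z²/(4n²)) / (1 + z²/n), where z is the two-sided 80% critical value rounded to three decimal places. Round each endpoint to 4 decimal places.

p̂ = 24/219 = 0.10959; z = 1.282, so z² = 1.643524.
1 + z²/n = 1.007505.
Center = (0.10959 + 0.003752)/1.007505 = 0.11250.
Radicand: p̂(1−p̂)/n + z²/(4n²) = 0.000445568 + 0.000008567 = 0.000454135.
Half-width = z·√(radicand)/denom = 1.282·0.021310/1.007505 = 0.02712.
Interval: 0.11250 ± 0.02712 → (0.0854, 0.1396).

(0.0854, 0.1396)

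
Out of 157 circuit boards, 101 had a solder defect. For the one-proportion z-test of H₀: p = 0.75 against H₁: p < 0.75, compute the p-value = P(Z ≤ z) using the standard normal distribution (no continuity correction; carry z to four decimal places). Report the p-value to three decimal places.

p̂ = 101/157 = 0.64331.
SE₀ = √(0.75·0.25/157) = 0.034558.
Test statistic (full precision, shown to 4 dp): z = (101/157 − 0.75)/SE₀ ≈ -3.0872.
p-value = P(Z ≤ z) with z = -3.0872 → 0.001.

p-value = 0.001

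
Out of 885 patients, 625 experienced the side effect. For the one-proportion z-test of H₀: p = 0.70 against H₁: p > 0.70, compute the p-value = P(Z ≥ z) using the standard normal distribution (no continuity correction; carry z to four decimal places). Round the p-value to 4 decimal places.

Sample proportion p̂ = 625/885 = 0.70621.
Null standard error: √(0.70·0.30/885) = √0.000237288 = 0.015404.
Test statistic (full precision, shown to 4 dp): z = (625/885 − 0.70)/SE₀ ≈ 0.4034.
From the standard normal, P(Z ≥ z) = 0.3433.

p-value = 0.3433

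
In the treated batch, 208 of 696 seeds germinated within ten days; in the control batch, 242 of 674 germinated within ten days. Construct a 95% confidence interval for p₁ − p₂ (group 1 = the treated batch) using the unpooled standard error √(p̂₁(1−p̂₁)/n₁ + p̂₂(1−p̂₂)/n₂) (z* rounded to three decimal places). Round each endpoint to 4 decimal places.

p̂₁ = 0.29885, p̂₂ = 0.35905, so the observed difference is -0.06020.
Unpooled SE = √(p̂₁(1−p̂₁)/n₁ + p̂₂(1−p̂₂)/n₂) = √(0.000301062 + 0.000341444) = 0.025348.
For 95% confidence, z* = 1.960. Margin = 1.960·0.025348 = 0.04968.
Interval: -0.06020 ± 0.04968 → (-0.1099, -0.0105).

(-0.1099, -0.0105)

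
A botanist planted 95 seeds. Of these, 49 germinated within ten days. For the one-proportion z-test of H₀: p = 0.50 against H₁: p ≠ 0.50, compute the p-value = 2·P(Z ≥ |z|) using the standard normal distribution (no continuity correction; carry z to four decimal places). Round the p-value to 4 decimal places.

p-value = 0.7582

The sample proportion is 49/95 = 0.51579.
Null standard error: √(0.50·0.50/95) = √0.002631579 = 0.051299.
z = (p̂ − p₀)/SE = (49/95 − 0.50)/0.051299 ≈ 0.3078.
From the standard normal, 2·P(Z ≥ |z|) = 0.7582.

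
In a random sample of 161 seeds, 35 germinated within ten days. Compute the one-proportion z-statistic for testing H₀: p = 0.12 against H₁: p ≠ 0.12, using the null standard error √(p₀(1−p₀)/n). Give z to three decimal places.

z = 3.803

Sample proportion p̂ = 35/161 = 0.21739.
SE₀ = √(0.12·0.88/161) = 0.025611.
z = (p̂ − p₀)/SE = (0.21739 − 0.12)/0.025611 = 3.803.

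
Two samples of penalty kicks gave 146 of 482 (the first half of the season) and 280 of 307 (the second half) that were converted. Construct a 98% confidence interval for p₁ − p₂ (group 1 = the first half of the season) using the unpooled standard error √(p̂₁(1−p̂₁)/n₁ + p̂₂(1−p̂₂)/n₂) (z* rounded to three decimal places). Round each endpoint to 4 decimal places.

(-0.6707, -0.5476)

p̂₁ = 146/482 = 0.30290, p̂₂ = 280/307 = 0.91205; p̂₁ − p̂₂ = -0.60915.
Unpooled SE = √(p̂₁(1−p̂₁)/n₁ + p̂₂(1−p̂₂)/n₂) = √(0.000438078 + 0.000261280) = 0.026445.
z* = 2.326 at the 98% level. Margin of error = 0.06151.
So the interval runs from -0.6707 to -0.5476.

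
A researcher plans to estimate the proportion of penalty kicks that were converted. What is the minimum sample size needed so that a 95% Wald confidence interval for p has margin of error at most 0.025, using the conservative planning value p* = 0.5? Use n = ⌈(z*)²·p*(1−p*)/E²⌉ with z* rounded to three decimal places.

n = 1537

For 95% confidence, z* = 1.960.
p*(1−p*) = 0.2500.
Required n before rounding: 3.841600 × 0.2500 / 0.025² = 1536.640.
Rounding up, n = 1537.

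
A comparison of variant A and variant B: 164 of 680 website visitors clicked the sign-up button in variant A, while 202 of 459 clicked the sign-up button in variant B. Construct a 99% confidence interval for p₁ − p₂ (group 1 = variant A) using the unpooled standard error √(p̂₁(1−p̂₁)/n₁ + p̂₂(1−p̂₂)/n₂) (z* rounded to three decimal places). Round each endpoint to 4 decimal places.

(-0.2720, -0.1258)

p̂₁ = 164/680 = 0.24118, p̂₂ = 202/459 = 0.44009; p̂₁ − p̂₂ = -0.19891.
Unpooled SE = √(p̂₁(1−p̂₁)/n₁ + p̂₂(1−p̂₂)/n₂) = √(0.000269133 + 0.000536842) = 0.028390.
z* = 2.576 at the 99% level. Margin = 2.576·0.028390 = 0.07313.
So the interval runs from -0.2720 to -0.1258.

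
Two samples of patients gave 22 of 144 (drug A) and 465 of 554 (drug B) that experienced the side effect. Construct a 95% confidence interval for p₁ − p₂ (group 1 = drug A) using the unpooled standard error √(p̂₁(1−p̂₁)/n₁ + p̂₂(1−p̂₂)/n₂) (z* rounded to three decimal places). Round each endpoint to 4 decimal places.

(-0.7528, -0.6203)

p̂₁ = 22/144 = 0.15278, p̂₂ = 465/554 = 0.83935; p̂₁ − p̂₂ = -0.68657.
SE = √(0.000898866 + 0.000243396) = √0.001142262 = 0.033797.
The 95% critical value is z* = 1.960. Margin = 1.960·0.033797 = 0.06624.
Interval: -0.68657 ± 0.06624 → (-0.7528, -0.6203).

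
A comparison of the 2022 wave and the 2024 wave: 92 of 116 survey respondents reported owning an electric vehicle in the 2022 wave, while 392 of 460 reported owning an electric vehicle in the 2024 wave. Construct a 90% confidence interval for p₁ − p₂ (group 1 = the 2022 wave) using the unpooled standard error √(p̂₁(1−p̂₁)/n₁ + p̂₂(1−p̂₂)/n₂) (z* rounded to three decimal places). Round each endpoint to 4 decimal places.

p̂₁ = 92/116 = 0.79310, p̂₂ = 392/460 = 0.85217; p̂₁ − p̂₂ = -0.05907.
SE = √(0.001414572 + 0.000273856) = √0.001688428 = 0.041090.
For 90% confidence, z* = 1.645. Margin of error = 0.06759.
So the interval runs from -0.1267 to 0.0085.

(-0.1267, 0.0085)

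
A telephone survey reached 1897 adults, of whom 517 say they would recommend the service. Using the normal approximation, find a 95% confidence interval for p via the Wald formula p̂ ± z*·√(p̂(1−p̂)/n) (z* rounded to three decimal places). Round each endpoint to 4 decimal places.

(0.2525, 0.2926)

The sample proportion is 517/1897 = 0.27254.
Standard error of p̂: √(0.198260/1897) = √0.000104512 = 0.010223.
For 95% confidence, z* = 1.960.
Margin of error: 1.960 × 0.010223 = 0.02004.
So the interval runs from 0.2525 to 0.2926.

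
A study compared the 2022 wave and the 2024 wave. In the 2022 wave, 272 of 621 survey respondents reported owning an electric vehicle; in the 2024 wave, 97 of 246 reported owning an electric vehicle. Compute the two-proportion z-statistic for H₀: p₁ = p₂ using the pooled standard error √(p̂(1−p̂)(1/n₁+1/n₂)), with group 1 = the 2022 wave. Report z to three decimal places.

z = 1.173

Sample proportions: p̂₁ = 272/621 = 0.43800 and p̂₂ = 97/246 = 0.39431.
Pooling: p̂ = 369/867 = 0.42561.
Pooled SE = √[0.2444655·0.00567535] ≈ 0.037248.
z = 0.04369/0.037248 = 1.173.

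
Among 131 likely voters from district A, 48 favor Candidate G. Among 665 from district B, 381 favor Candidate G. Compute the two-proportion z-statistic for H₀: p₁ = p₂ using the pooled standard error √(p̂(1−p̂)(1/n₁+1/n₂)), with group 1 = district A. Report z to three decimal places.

z = -4.334

Sample proportions: p̂₁ = 48/131 = 0.36641 and p̂₂ = 381/665 = 0.57293.
Pooling: p̂ = 429/796 = 0.53894.
SE = √[p̂(1−p̂)(1/n₁+1/n₂)] = √[0.53894·0.46106·(1/131+1/665)] ≈ 0.047650.
z = -0.20652/0.047650 = -4.334.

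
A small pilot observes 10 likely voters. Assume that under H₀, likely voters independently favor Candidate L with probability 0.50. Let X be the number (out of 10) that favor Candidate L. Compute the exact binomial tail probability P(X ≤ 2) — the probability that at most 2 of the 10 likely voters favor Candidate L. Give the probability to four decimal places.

X ~ Binomial(n=10, p=0.50).
P(X ≤ 2) = C(10,0)·0.50^0·0.50^10 + C(10,1)·0.50^1·0.50^9 + C(10,2)·0.50^2·0.50^8.
= 0.000977 + 0.009766 + 0.043945 = 0.0547.

P = 0.0547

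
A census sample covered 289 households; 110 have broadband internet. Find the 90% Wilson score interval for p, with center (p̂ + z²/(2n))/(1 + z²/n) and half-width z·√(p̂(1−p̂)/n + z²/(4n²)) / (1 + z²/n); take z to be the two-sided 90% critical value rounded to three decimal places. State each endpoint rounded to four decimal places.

(0.3350, 0.4285)

p̂ = 110/289 = 0.38062; z = 1.645, so z² = 2.706025.
Denominator 1 + z²/n = 1 + 2.706025/289 = 1.009363.
Center = (0.38062 + 0.004682)/1.009363 = 0.38173.
Radicand: p̂(1−p̂)/n + z²/(4n²) = 0.000815741 + 0.000008100 = 0.000823841.
Half-width = z·√(radicand)/denom = 1.645·0.028703/1.009363 = 0.04678.
Interval: 0.38173 ± 0.04678 → (0.3350, 0.4285).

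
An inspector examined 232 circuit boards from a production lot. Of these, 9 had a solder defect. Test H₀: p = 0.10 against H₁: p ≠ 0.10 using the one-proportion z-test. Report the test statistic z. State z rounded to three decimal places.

z = -3.108

The sample proportion is 9/232 = 0.03879.
Under H₀, SE = √(p₀(1−p₀)/n) = √(0.10·0.90/232) = √0.000387931 = 0.019696.
z = (0.03879 − 0.10)/0.019696 = -0.06121/0.019696 = -3.108.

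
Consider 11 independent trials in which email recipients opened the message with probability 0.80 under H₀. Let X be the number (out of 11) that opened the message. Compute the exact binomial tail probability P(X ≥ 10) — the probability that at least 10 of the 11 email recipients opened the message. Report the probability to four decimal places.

P = 0.3221

X is binomial with n = 11 and p = 0.80.
P(X ≥ 10) = C(11,10)·0.80^10·0.20^1 + C(11,11)·0.80^11·0.20^0.
= 0.236223 + 0.085899 = 0.3221.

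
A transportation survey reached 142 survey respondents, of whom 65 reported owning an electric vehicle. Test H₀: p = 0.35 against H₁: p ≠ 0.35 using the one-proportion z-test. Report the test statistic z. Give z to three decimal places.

z = 2.692

Sample proportion p̂ = 65/142 = 0.45775.
SE₀ = √(0.35·0.65/142) = 0.040026.
Test statistic: z = 0.10775/0.040026 = 2.692.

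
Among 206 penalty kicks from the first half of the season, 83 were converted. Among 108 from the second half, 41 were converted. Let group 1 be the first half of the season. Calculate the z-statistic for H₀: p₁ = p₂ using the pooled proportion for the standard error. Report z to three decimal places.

Sample proportions: p̂₁ = 83/206 = 0.40291 and p̂₂ = 41/108 = 0.37963.
Pooling: p̂ = 124/314 = 0.39490.
Pooled SE = √[0.2389549·0.01411363] ≈ 0.058073.
z = (p̂₁ − p̂₂)/SE = (0.40291 − 0.37963)/0.058073 = 0.02328/0.058073 = 0.401.

z = 0.401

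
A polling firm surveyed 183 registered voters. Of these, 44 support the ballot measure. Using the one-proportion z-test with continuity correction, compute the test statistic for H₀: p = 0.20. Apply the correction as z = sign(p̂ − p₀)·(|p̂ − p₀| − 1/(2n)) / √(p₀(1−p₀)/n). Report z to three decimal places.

z = 1.275

With x = 44 successes in n = 183, p̂ = 0.24044. p̂ − p₀ = 0.040437.
Continuity correction 1/(2n) = 1/366 = 0.002732.
Corrected numerator: |0.040437| − 0.002732 = 0.037705.
SE₀ = √(0.20·0.80/183) = 0.029569.
z = +0.037705/0.029569 = 1.275.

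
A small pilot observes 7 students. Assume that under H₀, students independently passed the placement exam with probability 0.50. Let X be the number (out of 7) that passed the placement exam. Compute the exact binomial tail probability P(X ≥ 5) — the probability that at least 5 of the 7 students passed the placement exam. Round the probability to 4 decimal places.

P = 0.2266

X is binomial with n = 7 and p = 0.50.
P(X ≥ 5) = C(7,5)·0.50^5·0.50^2 + C(7,6)·0.50^6·0.50^1 + C(7,7)·0.50^7·0.50^0.
= 0.164062 + 0.054688 + 0.007812 = 0.2266.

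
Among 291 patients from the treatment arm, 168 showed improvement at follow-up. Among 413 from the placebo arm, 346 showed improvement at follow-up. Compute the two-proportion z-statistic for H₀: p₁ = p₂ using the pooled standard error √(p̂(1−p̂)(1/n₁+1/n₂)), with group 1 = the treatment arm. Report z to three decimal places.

z = -7.666

Sample proportions: p̂₁ = 168/291 = 0.57732 and p̂₂ = 346/413 = 0.83777.
Pooling: p̂ = 514/704 = 0.73011.
Pooled SE = √[0.1970477·0.00585773] ≈ 0.033974.
z = (p̂₁ − p̂₂)/SE = (0.57732 − 0.83777)/0.033974 = -0.26045/0.033974 = -7.666.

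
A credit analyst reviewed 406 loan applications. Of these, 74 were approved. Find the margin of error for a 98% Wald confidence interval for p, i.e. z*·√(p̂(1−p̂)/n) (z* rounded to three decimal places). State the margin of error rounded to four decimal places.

With x = 74 successes in n = 406, p̂ = 0.18227.
SE(p̂) = √(0.18227·0.81773/406) = 0.019160.
For 98% confidence, z* = 2.326.
ME = 2.326·0.019160 = 0.0446.

ME = 0.0446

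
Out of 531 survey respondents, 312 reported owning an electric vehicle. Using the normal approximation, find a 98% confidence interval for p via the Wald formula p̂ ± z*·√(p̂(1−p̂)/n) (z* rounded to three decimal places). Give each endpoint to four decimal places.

p̂ = 312/531 = 0.58757.
SE(p̂) = √(0.58757·0.41243/531) = 0.021363.
z* = 2.326 at the 98% level.
Margin = 2.326·0.021363 = 0.04969.
So the interval runs from 0.5379 to 0.6373.

(0.5379, 0.6373)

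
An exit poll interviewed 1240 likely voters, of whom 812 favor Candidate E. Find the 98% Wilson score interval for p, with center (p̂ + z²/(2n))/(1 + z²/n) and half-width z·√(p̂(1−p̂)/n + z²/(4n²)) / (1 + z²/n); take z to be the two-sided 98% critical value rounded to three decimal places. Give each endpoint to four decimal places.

p̂ = 812/1240 = 0.65484; z = 2.326, so z² = 5.410276.
1 + z²/n = 1.004363.
Center = (0.65484 + 0.002182)/1.004363 = 0.65417.
Radicand: p̂(1−p̂)/n + z²/(4n²) = 0.000182278 + 0.000000880 = 0.000183158.
Half-width = 2.326·√0.000183158/1.004363 = 0.03134.
CI: 0.65417 ± 0.03134 = (0.6228, 0.6855).

(0.6228, 0.6855)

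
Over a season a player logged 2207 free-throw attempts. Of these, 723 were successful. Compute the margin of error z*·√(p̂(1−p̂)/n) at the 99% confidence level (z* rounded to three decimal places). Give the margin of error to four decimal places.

The sample proportion is 723/2207 = 0.32759.
SE(p̂) = √(0.32759·0.67241/2207) = 0.009990.
The 99% critical value is z* = 2.576.
ME = 2.576·0.009990 = 0.0257.

ME = 0.0257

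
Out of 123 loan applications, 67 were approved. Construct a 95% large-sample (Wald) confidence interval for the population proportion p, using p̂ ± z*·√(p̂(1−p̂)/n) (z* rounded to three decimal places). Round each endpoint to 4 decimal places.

(0.4567, 0.6327)

With x = 67 successes in n = 123, p̂ = 0.54472.
Standard error of p̂: √(0.248001/123) = √0.002016264 = 0.044903.
The 95% critical value is z* = 1.960.
Margin of error: 1.960 × 0.044903 = 0.08801.
CI: 0.54472 ± 0.08801 = (0.4567, 0.6327).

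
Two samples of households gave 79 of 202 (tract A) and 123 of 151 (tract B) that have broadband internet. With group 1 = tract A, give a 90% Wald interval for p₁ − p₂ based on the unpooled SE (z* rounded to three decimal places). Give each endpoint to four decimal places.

(-0.5003, -0.3467)

p̂₁ = 0.39109, p̂₂ = 0.81457, so the observed difference is -0.42348.
SE = √(0.001178903 + 0.001000305) = √0.002179208 = 0.046682.
The 90% critical value is z* = 1.645. Margin of error = 0.07679.
Interval: -0.42348 ± 0.07679 → (-0.5003, -0.3467).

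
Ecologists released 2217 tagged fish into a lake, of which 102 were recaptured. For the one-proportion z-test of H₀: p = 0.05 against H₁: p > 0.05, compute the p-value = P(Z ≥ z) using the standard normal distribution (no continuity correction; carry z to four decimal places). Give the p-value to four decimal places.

p-value = 0.8058

p̂ = 102/2217 = 0.04601.
Null standard error: √(0.05·0.95/2217) = √0.000021425 = 0.004629.
z = (p̂ − p₀)/SE = (102/2217 − 0.05)/0.004629 ≈ -0.8624.
p-value = P(Z ≥ z) with z = -0.8624 → 0.8058.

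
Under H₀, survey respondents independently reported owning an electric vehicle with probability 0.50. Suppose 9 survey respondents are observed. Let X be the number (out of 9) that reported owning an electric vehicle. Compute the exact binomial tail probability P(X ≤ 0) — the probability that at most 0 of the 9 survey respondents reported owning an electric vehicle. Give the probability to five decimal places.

P = 0.00195

X ~ Binomial(n=9, p=0.50).
P(X ≤ 0) = C(9,0)·0.50^0·0.50^9.
= 0.001953 = 0.00195.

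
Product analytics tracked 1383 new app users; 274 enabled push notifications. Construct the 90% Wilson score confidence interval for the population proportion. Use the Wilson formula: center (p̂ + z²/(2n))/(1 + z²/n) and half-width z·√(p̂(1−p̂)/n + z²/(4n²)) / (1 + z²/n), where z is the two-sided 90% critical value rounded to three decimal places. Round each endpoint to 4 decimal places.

Here p̂ = 274/1383 = 0.19812 and z = 1.645 (z² = 2.706025).
Denominator 1 + z²/n = 1 + 2.706025/1383 = 1.001957.
Adjusted center: (0.19812 + z²/(2n))/1.001957 = 0.19871.
Radicand: p̂(1−p̂)/n + z²/(4n²) = 0.000114872 + 0.000000354 = 0.000115226.
Half-width = 1.645·√0.000115226/1.001957 = 0.01762.
Interval: 0.19871 ± 0.01762 → (0.1811, 0.2163).

(0.1811, 0.2163)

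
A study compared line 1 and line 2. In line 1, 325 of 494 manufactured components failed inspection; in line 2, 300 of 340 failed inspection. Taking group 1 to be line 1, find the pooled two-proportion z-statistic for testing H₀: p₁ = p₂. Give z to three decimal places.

p̂₁ = 325/494 = 0.65789, p̂₂ = 300/340 = 0.88235.
Pooling: p̂ = 625/834 = 0.74940.
Pooled SE = √[0.1877994·0.00496547] ≈ 0.030537.
z = (p̂₁ − p̂₂)/SE = (0.65789 − 0.88235)/0.030537 = -0.22446/0.030537 = -7.350.

z = -7.350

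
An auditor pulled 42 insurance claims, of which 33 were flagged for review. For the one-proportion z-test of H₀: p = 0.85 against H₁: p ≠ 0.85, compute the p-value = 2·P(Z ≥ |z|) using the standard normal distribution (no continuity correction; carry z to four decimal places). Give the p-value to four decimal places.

The sample proportion is 33/42 = 0.78571.
SE₀ = √(0.85·0.15/42) = 0.055097.
z = (p̂ − p₀)/SE = (33/42 − 0.85)/0.055097 ≈ -1.1668.
p-value = 2·P(Z ≥ |z|) with z = -1.1668 → 0.2433.

p-value = 0.2433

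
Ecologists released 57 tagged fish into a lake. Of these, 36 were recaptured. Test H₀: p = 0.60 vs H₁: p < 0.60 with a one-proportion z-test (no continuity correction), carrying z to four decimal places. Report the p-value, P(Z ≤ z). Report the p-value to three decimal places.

p̂ = 36/57 = 0.63158.
Under H₀, SE = √(p₀(1−p₀)/n) = √(0.60·0.40/57) = √0.004210526 = 0.064889.
Test statistic (full precision, shown to 4 dp): z = (36/57 − 0.60)/SE₀ ≈ 0.4867.
p-value = P(Z ≤ z) with z = 0.4867 → 0.687.

p-value = 0.687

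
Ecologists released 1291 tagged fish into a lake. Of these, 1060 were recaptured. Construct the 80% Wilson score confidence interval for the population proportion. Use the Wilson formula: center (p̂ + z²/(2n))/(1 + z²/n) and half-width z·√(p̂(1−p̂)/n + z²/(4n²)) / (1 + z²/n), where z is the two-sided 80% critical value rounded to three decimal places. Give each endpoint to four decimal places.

(0.8070, 0.8343)

Here p̂ = 1060/1291 = 0.82107 and z = 1.282 (z² = 1.643524).
Denominator 1 + z²/n = 1 + 1.643524/1291 = 1.001273.
Adjusted center: (0.82107 + z²/(2n))/1.001273 = 0.82066.
Radicand: p̂(1−p̂)/n + z²/(4n²) = 0.000113799 + 0.000000247 = 0.000114046.
Half-width = z·√(radicand)/denom = 1.282·0.010679/1.001273 = 0.01367.
CI: 0.82066 ± 0.01367 = (0.8070, 0.8343).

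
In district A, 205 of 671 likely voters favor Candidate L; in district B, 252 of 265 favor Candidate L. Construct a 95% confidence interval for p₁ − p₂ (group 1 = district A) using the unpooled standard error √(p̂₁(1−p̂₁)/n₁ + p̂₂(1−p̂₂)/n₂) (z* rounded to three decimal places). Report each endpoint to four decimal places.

(-0.6889, -0.6019)

p̂₁ = 205/671 = 0.30551, p̂₂ = 252/265 = 0.95094; p̂₁ − p̂₂ = -0.64543.
SE = √(0.000316208 + 0.000176038) = √0.000492246 = 0.022187.
For 95% confidence, z* = 1.960. Margin of error = 0.04349.
CI: -0.64543 ± 0.04349 = (-0.6889, -0.6019).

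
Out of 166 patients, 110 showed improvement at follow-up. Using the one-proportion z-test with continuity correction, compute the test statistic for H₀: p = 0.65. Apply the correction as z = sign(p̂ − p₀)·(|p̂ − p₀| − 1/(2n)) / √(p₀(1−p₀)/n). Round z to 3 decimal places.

With x = 110 successes in n = 166, p̂ = 0.66265. p̂ − p₀ = 0.012651.
1/(2n) = 0.003012.
Corrected numerator: |0.012651| − 0.003012 = 0.009639.
SE₀ = √(0.65·0.35/166) = 0.037020.
z = (+)0.009639/0.037020 = 0.260.

z = 0.260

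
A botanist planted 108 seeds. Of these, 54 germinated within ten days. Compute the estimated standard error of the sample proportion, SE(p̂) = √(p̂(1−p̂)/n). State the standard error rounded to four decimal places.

SE = 0.0481

Sample proportion p̂ = 54/108 = 0.50000.
p̂(1−p̂) = 0.250000.
SE = √(0.250000/108) = 0.0481.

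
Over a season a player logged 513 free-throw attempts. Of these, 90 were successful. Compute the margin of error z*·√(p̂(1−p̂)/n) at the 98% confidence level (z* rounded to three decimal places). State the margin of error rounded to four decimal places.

p̂ = 90/513 = 0.17544.
SE(p̂) = √(0.17544·0.82456/513) = 0.016793.
The 98% critical value is z* = 2.326.
ME = 2.326·0.016793 = 0.0391.

ME = 0.0391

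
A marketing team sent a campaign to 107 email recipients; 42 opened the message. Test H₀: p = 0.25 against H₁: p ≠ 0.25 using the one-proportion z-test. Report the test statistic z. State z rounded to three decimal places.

Sample proportion p̂ = 42/107 = 0.39252.
SE₀ = √(0.25·0.75/107) = 0.041861.
Test statistic: z = 0.14252/0.041861 = 3.405.

z = 3.405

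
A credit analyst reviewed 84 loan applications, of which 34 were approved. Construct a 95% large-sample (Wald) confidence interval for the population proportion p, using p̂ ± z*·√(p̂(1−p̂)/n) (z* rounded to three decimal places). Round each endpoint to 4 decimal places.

(0.2998, 0.5097)

p̂ = 34/84 = 0.40476.
Standard error of p̂: √(0.240930/84) = √0.002868211 = 0.053556.
The 95% critical value is z* = 1.960.
Margin = 1.960·0.053556 = 0.10497.
CI: 0.40476 ± 0.10497 = (0.2998, 0.5097).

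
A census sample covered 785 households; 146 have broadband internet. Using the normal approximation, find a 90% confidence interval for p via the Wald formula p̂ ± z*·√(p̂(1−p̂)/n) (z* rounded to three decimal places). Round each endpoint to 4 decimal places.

With x = 146 successes in n = 785, p̂ = 0.18599.
SE = √(p̂(1−p̂)/n) = √(0.151396/785) = 0.013887.
The 90% critical value is z* = 1.645.
Margin of error: 1.645 × 0.013887 = 0.02284.
So the interval runs from 0.1631 to 0.2088.

(0.1631, 0.2088)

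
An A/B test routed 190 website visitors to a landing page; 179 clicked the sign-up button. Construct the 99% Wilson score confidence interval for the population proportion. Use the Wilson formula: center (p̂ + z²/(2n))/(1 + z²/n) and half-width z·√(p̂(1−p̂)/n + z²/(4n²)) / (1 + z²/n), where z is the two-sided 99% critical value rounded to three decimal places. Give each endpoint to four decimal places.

p̂ = 179/190 = 0.94211; z = 2.576, so z² = 6.635776.
Denominator 1 + z²/n = 1 + 6.635776/190 = 1.034925.
Adjusted center: (0.94211 + z²/(2n))/1.034925 = 0.92719.
Radicand: p̂(1−p̂)/n + z²/(4n²) = 0.000287068 + 0.000045954 = 0.000333022.
Half-width = 2.576·√0.000333022/1.034925 = 0.04542.
So the interval runs from 0.8818 to 0.9726.

(0.8818, 0.9726)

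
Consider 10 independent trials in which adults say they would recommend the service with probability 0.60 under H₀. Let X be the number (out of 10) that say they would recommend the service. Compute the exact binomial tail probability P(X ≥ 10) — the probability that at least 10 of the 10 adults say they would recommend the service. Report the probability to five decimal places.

X ~ Binomial(n=10, p=0.60).
P(X ≥ 10) = C(10,10)·0.60^10·0.40^0.
= 0.006047 = 0.00605.

P = 0.00605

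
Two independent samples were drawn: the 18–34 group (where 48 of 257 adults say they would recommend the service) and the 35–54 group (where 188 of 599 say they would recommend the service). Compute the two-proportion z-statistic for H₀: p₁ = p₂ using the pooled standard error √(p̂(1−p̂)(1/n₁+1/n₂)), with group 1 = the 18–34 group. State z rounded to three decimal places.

Sample proportions: p̂₁ = 48/257 = 0.18677 and p̂₂ = 188/599 = 0.31386.
Pooling: p̂ = 236/856 = 0.27570.
SE = √[p̂(1−p̂)(1/n₁+1/n₂)] = √[0.27570·0.72430·(1/257+1/599)] ≈ 0.033322.
z = (p̂₁ − p̂₂)/SE = (0.18677 − 0.31386)/0.033322 = -0.12709/0.033322 = -3.814.

z = -3.814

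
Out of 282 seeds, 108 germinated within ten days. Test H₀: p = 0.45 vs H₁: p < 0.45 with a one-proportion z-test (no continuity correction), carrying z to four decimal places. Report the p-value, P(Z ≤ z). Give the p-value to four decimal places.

With x = 108 successes in n = 282, p̂ = 0.38298.
Under H₀, SE = √(p₀(1−p₀)/n) = √(0.45·0.55/282) = √0.000877660 = 0.029625.
z = (p̂ − p₀)/SE = (108/282 − 0.45)/0.029625 ≈ -2.2623.
p-value = P(Z ≤ z) with z = -2.2623 → 0.0118.

p-value = 0.0118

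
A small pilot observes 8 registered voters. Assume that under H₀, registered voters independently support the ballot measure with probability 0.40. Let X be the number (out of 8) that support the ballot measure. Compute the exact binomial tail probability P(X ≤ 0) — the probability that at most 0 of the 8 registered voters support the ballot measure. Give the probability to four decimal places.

P = 0.0168

X ~ Binomial(n=8, p=0.40).
P(X ≤ 0) = C(8,0)·0.40^0·0.60^8.
= 0.016796 = 0.0168.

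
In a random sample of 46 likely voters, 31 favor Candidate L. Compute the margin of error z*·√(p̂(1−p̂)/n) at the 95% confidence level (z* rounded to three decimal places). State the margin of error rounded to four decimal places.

ME = 0.1355

Sample proportion p̂ = 31/46 = 0.67391.
SE = √(p̂(1−p̂)/n) = √(0.219754/46) = 0.069118.
For 95% confidence, z* = 1.960.
Margin of error = z*·SE = 1.960 × 0.069118 = 0.1355.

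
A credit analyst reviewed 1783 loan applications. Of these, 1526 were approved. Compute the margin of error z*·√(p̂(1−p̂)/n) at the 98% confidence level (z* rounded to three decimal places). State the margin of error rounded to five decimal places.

The sample proportion is 1526/1783 = 0.85586.
SE(p̂) = √(0.85586·0.14414/1783) = 0.008318.
z* = 2.326 at the 98% level.
So ME = 0.01935.

ME = 0.01935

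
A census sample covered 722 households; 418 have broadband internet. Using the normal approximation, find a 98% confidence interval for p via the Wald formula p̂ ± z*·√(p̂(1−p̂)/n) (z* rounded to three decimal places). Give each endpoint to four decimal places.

Sample proportion p̂ = 418/722 = 0.57895.
Standard error of p̂: √(0.243767/722) = √0.000337628 = 0.018375.
The 98% critical value is z* = 2.326.
Margin = 2.326·0.018375 = 0.04274.
CI: 0.57895 ± 0.04274 = (0.5362, 0.6217).

(0.5362, 0.6217)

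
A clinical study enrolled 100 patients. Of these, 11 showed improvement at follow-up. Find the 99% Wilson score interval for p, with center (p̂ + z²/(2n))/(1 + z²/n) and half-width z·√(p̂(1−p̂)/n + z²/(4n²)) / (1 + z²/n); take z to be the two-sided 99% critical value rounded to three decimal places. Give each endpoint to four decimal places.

(0.0525, 0.2160)

Here p̂ = 11/100 = 0.11000 and z = 2.576 (z² = 6.635776).
1 + z²/n = 1.066358.
Adjusted center: (0.11000 + z²/(2n))/1.066358 = 0.13427.
Radicand: p̂(1−p̂)/n + z²/(4n²) = 0.000979000 + 0.000165894 = 0.001144894.
Half-width = 2.576·√0.001144894/1.066358 = 0.08174.
CI: 0.13427 ± 0.08174 = (0.0525, 0.2160).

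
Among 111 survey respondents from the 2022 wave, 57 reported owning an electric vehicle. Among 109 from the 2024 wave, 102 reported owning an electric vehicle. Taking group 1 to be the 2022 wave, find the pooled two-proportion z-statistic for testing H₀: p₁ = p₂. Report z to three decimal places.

p̂₁ = 57/111 = 0.51351, p̂₂ = 102/109 = 0.93578.
Pooled p̂ = (57+102)/(111+109) = 159/220 = 0.72273.
Pooled SE = √[0.2003926·0.01818332] ≈ 0.060364.
z = -0.42227/0.060364 = -6.995.

z = -6.995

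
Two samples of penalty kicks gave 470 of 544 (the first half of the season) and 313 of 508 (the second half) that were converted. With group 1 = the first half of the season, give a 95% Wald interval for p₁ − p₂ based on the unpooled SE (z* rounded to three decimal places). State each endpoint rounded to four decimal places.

p̂₁ = 0.86397, p̂₂ = 0.61614, so the observed difference is 0.24783.
SE = √(0.000216039 + 0.000465573) = √0.000681612 = 0.026108.
The 95% critical value is z* = 1.960. Margin = 1.960·0.026108 = 0.05117.
CI: 0.24783 ± 0.05117 = (0.1967, 0.2990).

(0.1967, 0.2990)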